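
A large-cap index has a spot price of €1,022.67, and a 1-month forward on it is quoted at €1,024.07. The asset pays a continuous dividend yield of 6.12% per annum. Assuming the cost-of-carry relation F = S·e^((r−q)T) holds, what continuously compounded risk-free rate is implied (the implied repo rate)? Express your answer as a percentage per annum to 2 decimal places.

7.76%

From F = S·e^((r−q)T): (r − q) = ln(F/S)/T
ln(1024.07/1022.67) = ln(1.001369) = 0.001368
(r − q) = 0.001368 / (1/12) = 0.016416
r = ln(F/S)/T + q = 0.016416 + 0.0612 = 0.077616
r = 7.76%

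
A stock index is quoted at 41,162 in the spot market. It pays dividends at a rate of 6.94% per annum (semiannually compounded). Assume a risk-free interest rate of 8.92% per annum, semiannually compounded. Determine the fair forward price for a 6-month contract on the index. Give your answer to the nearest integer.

F = S · (1+r/2)^(2T) / (1+q/2)^(2T)
= 41162 × 1.044600 / 1.034700 = 41162 × 1.009568
F = 41,556

41,556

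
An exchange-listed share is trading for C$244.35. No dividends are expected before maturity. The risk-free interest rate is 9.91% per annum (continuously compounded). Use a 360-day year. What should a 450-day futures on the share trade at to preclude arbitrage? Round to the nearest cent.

C$276.57

F = S·e^(rT) = 244.35 · e^(0.0991 × 450/360)
= 244.35 · e^0.123875 = 244.35 × 1.131874
F = C$276.57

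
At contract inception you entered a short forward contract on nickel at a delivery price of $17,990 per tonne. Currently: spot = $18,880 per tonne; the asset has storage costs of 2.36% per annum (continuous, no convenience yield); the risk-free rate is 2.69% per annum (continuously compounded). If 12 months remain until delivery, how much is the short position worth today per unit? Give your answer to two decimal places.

-$1818.35 per tonne

Current fair forward for the remaining 12 months: F = S·e^((r + u)·T), (r + u) = 0.0269 + 0.0236 = 0.0505
F = 18880 · e^(0.0505 × 12/12) = 18880 × 1.05179686 = 19857.9247
Value of long forward = (F − K)·e^(−rT) = (19857.9247 − 17990) · e^(−0.0269·12/12)
= 1867.9247 × 0.97345858 = 1818.35
Short position value = −(long value) = -$1818.35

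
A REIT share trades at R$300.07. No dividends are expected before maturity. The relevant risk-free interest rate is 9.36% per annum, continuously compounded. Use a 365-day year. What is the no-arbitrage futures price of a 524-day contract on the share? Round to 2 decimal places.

F = S·e^(rT) = 300.07 · e^(0.0936 × 524/365)
= 300.07 · e^0.134374 = 300.07 × 1.143821
F = R$343.23

R$343.23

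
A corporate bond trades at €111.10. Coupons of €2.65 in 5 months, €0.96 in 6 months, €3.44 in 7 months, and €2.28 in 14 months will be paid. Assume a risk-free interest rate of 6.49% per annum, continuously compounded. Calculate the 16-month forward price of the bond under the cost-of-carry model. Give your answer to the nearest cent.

€111.40

PV(coupons) I = 2.65·e^(−0.0649·5/12) + 0.96·e^(−0.0649·6/12) + 3.44·e^(−0.0649·7/12) + 2.28·e^(−0.0649·14/12)
I = 2.5793 + 0.9293 + 3.3122 + 2.1137 = 8.9345
F = (S − I)·e^(rT) = (111.10 − 8.9345) · e^(0.0649·16/12)
= 102.1655 · e^0.086533 = 102.1655 × 1.090387 = €111.40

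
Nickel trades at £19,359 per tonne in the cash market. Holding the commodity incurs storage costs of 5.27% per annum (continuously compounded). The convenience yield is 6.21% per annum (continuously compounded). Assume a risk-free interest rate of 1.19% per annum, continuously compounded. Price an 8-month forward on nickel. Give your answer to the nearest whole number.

£19,391 per tonne

Net carry = r + u − y = 0.0119 + 0.0527 − 0.0621 = 0.0025
F = S·e^((r+u−y)T) = 19359 · e^(0.0025 × 8/12) = 19359 · e^0.001667
= 19359 × 1.001668 = £19,391 per tonne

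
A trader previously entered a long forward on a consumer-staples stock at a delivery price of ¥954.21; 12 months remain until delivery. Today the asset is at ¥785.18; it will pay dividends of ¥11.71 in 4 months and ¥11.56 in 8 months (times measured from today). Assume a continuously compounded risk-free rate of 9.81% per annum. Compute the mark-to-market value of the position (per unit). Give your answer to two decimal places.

PV(remaining dividends) I = 11.71·e^(−0.0981·4/12) + 11.56·e^(−0.0981·8/12) = 22.1614
Current forward F = (S − I)·e^(rT) = (785.18 − 22.1614)·e^(0.0981·12/12) = 763.0186 × 1.103073 = 841.6652
Value (long) = (F − K)·e^(−rT) = (841.6652 − 954.21) × 0.906558 = -102.0284
Value = -¥102.03

-¥102.03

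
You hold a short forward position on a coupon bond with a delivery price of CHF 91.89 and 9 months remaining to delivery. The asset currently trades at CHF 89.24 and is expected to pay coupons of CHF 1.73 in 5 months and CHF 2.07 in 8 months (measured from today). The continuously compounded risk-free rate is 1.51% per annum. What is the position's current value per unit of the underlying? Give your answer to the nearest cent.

CHF 5.38

PV(remaining coupons) I = 1.73·e^(−0.0151·5/12) + 2.07·e^(−0.0151·8/12) = 3.7684
Current forward F = (S − I)·e^(rT) = (89.24 − 3.7684)·e^(0.0151·9/12) = 85.4716 × 1.011389 = 86.4450
Value (long) = (F − K)·e^(−rT) = (86.4450 − 91.89) × 0.988739 = -5.3837
Short position value = −(long value) = CHF 5.38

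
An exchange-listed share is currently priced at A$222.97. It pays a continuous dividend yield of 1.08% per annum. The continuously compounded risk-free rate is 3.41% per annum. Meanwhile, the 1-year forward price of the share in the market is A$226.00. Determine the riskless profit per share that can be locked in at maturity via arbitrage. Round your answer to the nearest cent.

A$2.23 per share

Fair forward: F* = S·e^(carry·T), with carry = (r − q) = 0.0341 − 0.0108 = 0.0233
F* = 222.97 · e^(0.0233 × 1) = 222.97 · e^0.023300 = 222.97 × 1.023574 = A$228.2263
Market A$226.00 < fair A$228.2263: forward underpriced → reverse cash-and-carry (short spot, go long the forward).
At maturity, profit = |F_mkt − F*| = |226.00 − 228.2263| = A$2.23 per share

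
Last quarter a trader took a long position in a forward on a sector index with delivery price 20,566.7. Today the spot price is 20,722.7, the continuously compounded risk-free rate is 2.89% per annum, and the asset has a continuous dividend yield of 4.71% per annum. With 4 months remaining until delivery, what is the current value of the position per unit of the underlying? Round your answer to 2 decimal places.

Current fair forward for the remaining 4 months: F = S·e^((r − q)·T), (r − q) = 0.0289 − 0.0471 = -0.0182
F = 20722.7 · e^(-0.0182 × 4/12) = 20722.7 × 0.99395170 = 20597.3629
Value of long forward = (F − K)·e^(−rT) = (20597.3629 − 20566.7) · e^(−0.0289·4/12)
= 30.6629 × 0.99041292 = 30.37

30.37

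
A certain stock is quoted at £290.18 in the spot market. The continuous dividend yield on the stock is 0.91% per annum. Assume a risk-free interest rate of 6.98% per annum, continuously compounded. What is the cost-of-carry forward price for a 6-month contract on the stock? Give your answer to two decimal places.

£299.12

F = S·e^((r − q)T) = 290.18 · e^((0.0698 − 0.0091) × 6/12)
= 290.18 · e^0.030350 = 290.18 × 1.030815
F = £299.12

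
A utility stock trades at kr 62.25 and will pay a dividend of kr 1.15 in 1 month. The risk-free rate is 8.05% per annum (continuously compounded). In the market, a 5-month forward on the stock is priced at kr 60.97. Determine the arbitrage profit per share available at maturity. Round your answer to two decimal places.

kr 2.22 per share

PV(dividends) I = 1.15·e^(−0.0805·1/12) = 1.1423
Fair forward F* = (S − I)·e^(rT) = (62.25 − 1.1423)·e^0.033542 = 61.1077 × 1.034111 = 63.1921
Market kr 60.97 < fair 63.1921: forward underpriced → reverse cash-and-carry (short the stock, invest proceeds at r, pay the dividends, go long the forward).
Profit at T = |F_mkt − F*| = |60.97 − 63.1921| = kr 2.22 per share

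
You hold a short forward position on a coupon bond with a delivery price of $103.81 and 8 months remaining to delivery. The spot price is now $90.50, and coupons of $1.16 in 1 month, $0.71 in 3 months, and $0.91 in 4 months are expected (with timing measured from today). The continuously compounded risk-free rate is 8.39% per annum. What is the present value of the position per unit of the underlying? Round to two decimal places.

PV(remaining coupons) I = 1.16·e^(−0.0839·1/12) + 0.71·e^(−0.0839·3/12) + 0.91·e^(−0.0839·4/12) = 2.7321
Current forward F = (S − I)·e^(rT) = (90.50 − 2.7321)·e^(0.0839·8/12) = 87.7679 × 1.057527 = 92.8169
Value (long) = (F − K)·e^(−rT) = (92.8169 − 103.81) × 0.945602 = -10.3951
Short position value = −(long value) = $10.40

$10.40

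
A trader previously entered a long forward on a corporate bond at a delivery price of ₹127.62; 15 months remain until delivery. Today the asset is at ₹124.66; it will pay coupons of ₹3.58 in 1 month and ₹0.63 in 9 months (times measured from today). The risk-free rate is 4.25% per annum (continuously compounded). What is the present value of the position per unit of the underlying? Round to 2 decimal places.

-₹0.53

PV(remaining coupons) I = 3.58·e^(−0.0425·1/12) + 0.63·e^(−0.0425·9/12) = 4.1776
Current forward F = (S − I)·e^(rT) = (124.66 − 4.1776)·e^(0.0425·15/12) = 120.4824 × 1.054561 = 127.0560
Value (long) = (F − K)·e^(−rT) = (127.0560 − 127.62) × 0.948261 = -0.5348
Value = -₹0.53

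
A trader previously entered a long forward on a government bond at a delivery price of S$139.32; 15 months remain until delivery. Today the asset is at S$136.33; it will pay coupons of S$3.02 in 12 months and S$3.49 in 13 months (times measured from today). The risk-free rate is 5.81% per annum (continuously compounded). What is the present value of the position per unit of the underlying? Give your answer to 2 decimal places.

PV(remaining coupons) I = 3.02·e^(−0.0581·12/12) + 3.49·e^(−0.0581·13/12) = 6.1266
Current forward F = (S − I)·e^(rT) = (136.33 − 6.1266)·e^(0.0581·15/12) = 130.2034 × 1.075327 = 140.0112
Value (long) = (F − K)·e^(−rT) = (140.0112 − 139.32) × 0.929949 = 0.6428
Value = S$0.64

S$0.64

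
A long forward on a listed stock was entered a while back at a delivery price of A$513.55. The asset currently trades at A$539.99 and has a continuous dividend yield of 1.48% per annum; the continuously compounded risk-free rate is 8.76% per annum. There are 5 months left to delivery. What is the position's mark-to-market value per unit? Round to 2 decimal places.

Current fair forward for the remaining 5 months: F = S·e^((r − q)·T), (r − q) = 0.0876 − 0.0148 = 0.0728
F = 539.99 · e^(0.0728 × 5/12) = 539.99 × 1.030798 = 556.6206
Value of long forward = (F − K)·e^(−rT) = (556.6206 − 513.55) · e^(−0.0876·5/12)
= 43.0706 × 0.964158 = 41.53

A$41.53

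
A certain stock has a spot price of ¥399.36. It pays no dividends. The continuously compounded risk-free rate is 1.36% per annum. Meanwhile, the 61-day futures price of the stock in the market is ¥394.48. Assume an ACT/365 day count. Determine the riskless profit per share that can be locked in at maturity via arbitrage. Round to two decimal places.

Fair futures: F* = S·e^(carry·T), with carry = r = 0.0136
F* = 399.36 · e^(0.0136 × 61/365) = 399.36 · e^0.002273 = 399.36 × 1.002276 = ¥400.2689
Market ¥394.48 < fair ¥400.2689: forward underpriced → reverse cash-and-carry (short spot, go long the forward).
At maturity, profit = |F_mkt − F*| = |394.48 − 400.2689| = ¥5.79 per share

¥5.79 per share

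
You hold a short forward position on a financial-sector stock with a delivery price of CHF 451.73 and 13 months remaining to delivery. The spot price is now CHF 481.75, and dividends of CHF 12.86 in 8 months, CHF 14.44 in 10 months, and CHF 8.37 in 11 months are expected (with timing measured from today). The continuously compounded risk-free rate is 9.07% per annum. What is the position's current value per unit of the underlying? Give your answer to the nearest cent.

PV(remaining dividends) I = 12.86·e^(−0.0907·8/12) + 14.44·e^(−0.0907·10/12) + 8.37·e^(−0.0907·11/12) = 33.1965
Current forward F = (S − I)·e^(rT) = (481.75 − 33.1965)·e^(0.0907·13/12) = 448.5535 × 1.103248 = 494.8658
Value (long) = (F − K)·e^(−rT) = (494.8658 − 451.73) × 0.906415 = 39.0989
Short position value = −(long value) = -CHF 39.10

-CHF 39.10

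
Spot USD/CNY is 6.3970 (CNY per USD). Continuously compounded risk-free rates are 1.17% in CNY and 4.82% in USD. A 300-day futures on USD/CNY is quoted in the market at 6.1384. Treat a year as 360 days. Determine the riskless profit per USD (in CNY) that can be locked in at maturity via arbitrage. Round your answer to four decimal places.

Fair futures: F* = S·e^(carry·T), with carry = (r_CNY − r_USD) = 0.0117 − 0.0482 = -0.0365
F* = 6.3970 · e^(-0.0365 × 300/360) = 6.3970 · e^-0.030417 = 6.3970 × 0.970041 = 6.2054
Market 6.1384 < fair 6.2054: forward underpriced → reverse cash-and-carry (short spot, go long the forward).
At maturity, profit = |F_mkt − F*| = |6.1384 − 6.2054| = 0.0670 per USD (in CNY)

0.0670 per USD (in CNY)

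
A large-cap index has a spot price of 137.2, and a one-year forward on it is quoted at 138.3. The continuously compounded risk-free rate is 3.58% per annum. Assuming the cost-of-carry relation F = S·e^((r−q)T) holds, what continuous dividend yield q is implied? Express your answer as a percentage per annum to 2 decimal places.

2.78%

From F = S·e^((r−q)T): (r − q) = ln(F/S)/T
ln(138.3/137.2) = ln(1.008017) = 0.007985
(r − q) = 0.007985 / (12/12) = 0.007985
q = r − ln(F/S)/T = 0.0358 − 0.007985 = 0.027815
q = 2.78%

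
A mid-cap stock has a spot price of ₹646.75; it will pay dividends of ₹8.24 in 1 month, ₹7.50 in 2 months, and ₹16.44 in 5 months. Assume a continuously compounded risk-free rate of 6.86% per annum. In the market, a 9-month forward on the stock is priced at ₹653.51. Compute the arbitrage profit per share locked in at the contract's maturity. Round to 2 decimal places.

PV(dividends) I = 8.24·e^(−0.0686·1/12) + 7.50·e^(−0.0686·2/12) + 16.44·e^(−0.0686·5/12) = 31.5845
Fair forward F* = (S − I)·e^(rT) = (646.75 − 31.5845)·e^0.051450 = 615.1655 × 1.052797 = 647.6444
Market ₹653.51 > fair 647.6444: forward overpriced → cash-and-carry (borrow at r, buy the stock and collect the dividends, short the forward).
Profit at T = |F_mkt − F*| = |653.51 − 647.6444| = ₹5.87 per share

₹5.87 per share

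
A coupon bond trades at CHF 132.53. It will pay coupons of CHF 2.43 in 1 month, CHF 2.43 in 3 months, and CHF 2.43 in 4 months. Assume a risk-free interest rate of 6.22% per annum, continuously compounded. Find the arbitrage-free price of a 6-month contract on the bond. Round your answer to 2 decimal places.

PV(coupons) I = 2.43·e^(−0.0622·1/12) + 2.43·e^(−0.0622·3/12) + 2.43·e^(−0.0622·4/12)
I = 2.4174 + 2.3925 + 2.3801 = 7.1900
F = (S − I)·e^(rT) = (132.53 − 7.1900) · e^(0.0622·6/12)
= 125.3400 · e^0.031100 = 125.3400 × 1.031589 = CHF 129.30

CHF 129.30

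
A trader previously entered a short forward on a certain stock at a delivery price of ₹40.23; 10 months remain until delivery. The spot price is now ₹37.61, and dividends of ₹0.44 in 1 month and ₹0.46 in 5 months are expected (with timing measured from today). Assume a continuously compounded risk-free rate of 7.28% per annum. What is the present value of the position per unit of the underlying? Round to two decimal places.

₹1.14

PV(remaining dividends) I = 0.44·e^(−0.0728·1/12) + 0.46·e^(−0.0728·5/12) = 0.8836
Current forward F = (S − I)·e^(rT) = (37.61 − 0.8836)·e^(0.0728·10/12) = 36.7264 × 1.062545 = 39.0235
Value (long) = (F − K)·e^(−rT) = (39.0235 − 40.23) × 0.941137 = -1.1355
Short position value = −(long value) = ₹1.14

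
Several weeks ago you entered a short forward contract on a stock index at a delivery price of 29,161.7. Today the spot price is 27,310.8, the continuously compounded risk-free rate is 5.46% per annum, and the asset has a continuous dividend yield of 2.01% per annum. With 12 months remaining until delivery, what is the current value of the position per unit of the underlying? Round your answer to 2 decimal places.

Current fair forward for the remaining 12 months: F = S·e^((r − q)·T), (r − q) = 0.0546 − 0.0201 = 0.0345
F = 27310.8 · e^(0.0345 × 12/12) = 27310.8 × 1.03510203 = 28269.4645
Value of long forward = (F − K)·e^(−rT) = (28269.4645 − 29161.7) · e^(−0.0546·12/12)
= -892.2355 × 0.94686382 = -844.83
Short position value = −(long value) = 844.83

844.83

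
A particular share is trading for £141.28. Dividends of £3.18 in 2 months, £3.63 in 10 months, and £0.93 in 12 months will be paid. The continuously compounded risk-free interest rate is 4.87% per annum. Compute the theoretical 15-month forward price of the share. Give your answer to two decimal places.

£142.15

PV(dividends) I = 3.18·e^(−0.0487·2/12) + 3.63·e^(−0.0487·10/12) + 0.93·e^(−0.0487·12/12)
I = 3.1543 + 3.4856 + 0.8858 = 7.5257
F = (S − I)·e^(rT) = (141.28 − 7.5257) · e^(0.0487·15/12)
= 133.7543 · e^0.060875 = 133.7543 × 1.062766 = £142.15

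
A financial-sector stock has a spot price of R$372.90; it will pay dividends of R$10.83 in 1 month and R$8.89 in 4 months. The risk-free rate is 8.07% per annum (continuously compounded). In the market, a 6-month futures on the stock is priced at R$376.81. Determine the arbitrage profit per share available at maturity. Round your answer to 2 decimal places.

PV(dividends) I = 10.83·e^(−0.0807·1/12) + 8.89·e^(−0.0807·4/12) = 19.4115
Fair futures F* = (S − I)·e^(rT) = (372.90 − 19.4115)·e^0.040350 = 353.4885 × 1.041175 = 368.0434
Market R$376.81 > fair 368.0434: forward overpriced → cash-and-carry (borrow at r, buy the stock and collect the dividends, short the forward).
Profit at T = |F_mkt − F*| = |376.81 − 368.0434| = R$8.77 per share

R$8.77 per share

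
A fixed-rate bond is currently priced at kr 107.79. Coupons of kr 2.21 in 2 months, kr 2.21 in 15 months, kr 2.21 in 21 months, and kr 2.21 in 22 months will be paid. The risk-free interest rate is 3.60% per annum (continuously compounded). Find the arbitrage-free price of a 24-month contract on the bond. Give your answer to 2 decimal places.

kr 106.75

PV(coupons) I = 2.21·e^(−0.0360·2/12) + 2.21·e^(−0.0360·15/12) + 2.21·e^(−0.0360·21/12) + 2.21·e^(−0.0360·22/12)
I = 2.1968 + 2.1128 + 2.0751 + 2.0688 = 8.4535
F = (S − I)·e^(rT) = (107.79 − 8.4535) · e^(0.0360·24/12)
= 99.3365 · e^0.072000 = 99.3365 × 1.074655 = kr 106.75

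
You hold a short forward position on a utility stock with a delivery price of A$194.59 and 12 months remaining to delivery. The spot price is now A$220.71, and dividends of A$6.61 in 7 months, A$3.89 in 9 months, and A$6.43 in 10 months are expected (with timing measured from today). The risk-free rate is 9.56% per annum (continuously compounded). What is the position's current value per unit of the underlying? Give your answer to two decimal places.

PV(remaining dividends) I = 6.61·e^(−0.0956·7/12) + 3.89·e^(−0.0956·9/12) + 6.43·e^(−0.0956·10/12) = 15.8099
Current forward F = (S − I)·e^(rT) = (220.71 − 15.8099)·e^(0.0956·12/12) = 204.9001 × 1.100319 = 225.4555
Value (long) = (F − K)·e^(−rT) = (225.4555 − 194.59) × 0.908827 = 28.0514
Short position value = −(long value) = -A$28.05

-A$28.05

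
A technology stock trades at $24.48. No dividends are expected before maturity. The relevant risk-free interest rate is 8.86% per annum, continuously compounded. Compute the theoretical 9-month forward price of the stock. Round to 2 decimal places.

F = S·e^(rT) = 24.48 · e^(0.0886 × 9/12)
= 24.48 · e^0.066450 = 24.48 × 1.068708
F = $26.16

$26.16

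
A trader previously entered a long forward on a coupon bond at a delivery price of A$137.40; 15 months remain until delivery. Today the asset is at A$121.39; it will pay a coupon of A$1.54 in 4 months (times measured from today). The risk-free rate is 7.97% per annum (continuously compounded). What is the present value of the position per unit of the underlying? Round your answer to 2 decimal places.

-A$4.48

PV(remaining coupons) I = 1.54·e^(−0.0797·4/12) = 1.4996
Current forward F = (S − I)·e^(rT) = (121.39 − 1.4996)·e^(0.0797·15/12) = 119.8904 × 1.104757 = 132.4498
Value (long) = (F − K)·e^(−rT) = (132.4498 − 137.40) × 0.905177 = -4.4808
Value = -A$4.48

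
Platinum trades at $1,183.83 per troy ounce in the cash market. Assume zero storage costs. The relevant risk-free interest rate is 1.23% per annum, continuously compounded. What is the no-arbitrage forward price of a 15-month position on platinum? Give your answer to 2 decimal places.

F = S·e^(rT) = 1183.83 · e^(0.0123 × 15/12) = 1183.83 · e^0.01537500
= 1183.83 × 1.01549380 = $1,202.17 per troy ounce

$1,202.17 per troy ounce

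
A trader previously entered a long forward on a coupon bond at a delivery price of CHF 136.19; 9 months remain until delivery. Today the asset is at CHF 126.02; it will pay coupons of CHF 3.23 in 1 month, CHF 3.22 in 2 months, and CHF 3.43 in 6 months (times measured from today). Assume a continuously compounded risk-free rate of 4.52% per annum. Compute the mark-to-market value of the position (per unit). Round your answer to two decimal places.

-CHF 15.40

PV(remaining coupons) I = 3.23·e^(−0.0452·1/12) + 3.22·e^(−0.0452·2/12) + 3.43·e^(−0.0452·6/12) = 9.7670
Current forward F = (S − I)·e^(rT) = (126.02 − 9.7670)·e^(0.0452·9/12) = 116.2530 × 1.034481 = 120.2615
Value (long) = (F − K)·e^(−rT) = (120.2615 − 136.19) × 0.966668 = -15.3976
Value = -CHF 15.40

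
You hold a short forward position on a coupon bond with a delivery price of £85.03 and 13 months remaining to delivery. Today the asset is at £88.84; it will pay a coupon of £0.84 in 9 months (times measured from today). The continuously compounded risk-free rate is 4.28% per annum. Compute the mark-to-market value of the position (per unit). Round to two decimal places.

PV(remaining coupons) I = 0.84·e^(−0.0428·9/12) = 0.8135
Current forward F = (S − I)·e^(rT) = (88.84 − 0.8135)·e^(0.0428·13/12) = 88.0265 × 1.047458 = 92.2041
Value (long) = (F − K)·e^(−rT) = (92.2041 − 85.03) × 0.954692 = 6.8491
Short position value = −(long value) = -£6.85

-£6.85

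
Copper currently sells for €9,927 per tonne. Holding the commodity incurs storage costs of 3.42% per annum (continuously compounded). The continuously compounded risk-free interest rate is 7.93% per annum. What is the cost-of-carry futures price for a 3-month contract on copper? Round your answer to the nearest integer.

Net carry = r + u − y = 0.0793 + 0.0342 − 0.0000 = 0.1135
F = S·e^((r+u−y)T) = 9927 · e^(0.1135 × 3/12) = 9927 · e^0.028375
= 9927 × 1.028781 = €10,213 per tonne

€10,213 per tonne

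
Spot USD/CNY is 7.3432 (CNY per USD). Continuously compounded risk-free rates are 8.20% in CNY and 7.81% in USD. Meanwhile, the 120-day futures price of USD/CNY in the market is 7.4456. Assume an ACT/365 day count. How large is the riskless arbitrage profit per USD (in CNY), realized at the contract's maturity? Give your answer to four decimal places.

0.0930 per USD (in CNY)

Fair futures: F* = S·e^(carry·T), with carry = (r_CNY − r_USD) = 0.0820 − 0.0781 = 0.0039
F* = 7.3432 · e^(0.0039 × 120/365) = 7.3432 · e^0.001282 = 7.3432 × 1.001283 = 7.3526
Market 7.4456 > fair 7.3526: forward overpriced → cash-and-carry (buy spot, short the forward).
At maturity, profit = |F_mkt − F*| = |7.4456 − 7.3526| = 0.0930 per USD (in CNY)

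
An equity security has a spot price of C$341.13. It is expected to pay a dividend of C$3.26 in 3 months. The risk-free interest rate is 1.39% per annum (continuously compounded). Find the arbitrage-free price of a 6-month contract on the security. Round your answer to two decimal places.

PV(dividends) I = 3.26·e^(−0.0139·3/12)
I = 3.2487
F = (S − I)·e^(rT) = (341.13 − 3.2487) · e^(0.0139·6/12)
= 337.8813 · e^0.006950 = 337.8813 × 1.006974 = C$340.24

C$340.24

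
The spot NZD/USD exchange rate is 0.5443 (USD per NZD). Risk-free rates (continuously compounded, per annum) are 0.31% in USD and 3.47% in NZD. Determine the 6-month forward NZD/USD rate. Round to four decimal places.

F = S·e^((r_USD − r_NZD)T) = 0.5443 · e^((0.0031 − 0.0347) × 6/12)
= 0.5443 · e^-0.015800 = 0.5443 × 0.984324
F = 0.5358 USD per NZD

0.5358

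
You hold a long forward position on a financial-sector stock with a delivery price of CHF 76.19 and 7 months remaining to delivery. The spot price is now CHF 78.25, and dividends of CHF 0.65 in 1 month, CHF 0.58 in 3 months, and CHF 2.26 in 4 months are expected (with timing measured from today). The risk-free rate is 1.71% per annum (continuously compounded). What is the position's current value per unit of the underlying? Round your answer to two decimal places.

PV(remaining dividends) I = 0.65·e^(−0.0171·1/12) + 0.58·e^(−0.0171·3/12) + 2.26·e^(−0.0171·4/12) = 3.4738
Current forward F = (S − I)·e^(rT) = (78.25 − 3.4738)·e^(0.0171·7/12) = 74.7762 × 1.010025 = 75.5258
Value (long) = (F − K)·e^(−rT) = (75.5258 − 76.19) × 0.990075 = -0.6576
Value = -CHF 0.66

-CHF 0.66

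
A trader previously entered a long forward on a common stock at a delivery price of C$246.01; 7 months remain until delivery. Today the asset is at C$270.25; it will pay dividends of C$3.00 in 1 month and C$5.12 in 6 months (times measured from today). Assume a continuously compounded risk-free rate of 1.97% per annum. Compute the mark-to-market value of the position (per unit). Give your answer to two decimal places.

C$18.99

PV(remaining dividends) I = 3.00·e^(−0.0197·1/12) + 5.12·e^(−0.0197·6/12) = 8.0649
Current forward F = (S − I)·e^(rT) = (270.25 − 8.0649)·e^(0.0197·7/12) = 262.1851 × 1.011558 = 265.2154
Value (long) = (F − K)·e^(−rT) = (265.2154 − 246.01) × 0.988574 = 18.9860
Value = C$18.99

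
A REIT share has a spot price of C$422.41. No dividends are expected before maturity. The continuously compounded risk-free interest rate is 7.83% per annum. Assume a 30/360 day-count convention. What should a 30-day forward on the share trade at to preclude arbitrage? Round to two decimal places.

F = S·e^(rT) = 422.41 · e^(0.0783 × 30/360)
= 422.41 · e^0.006525 = 422.41 × 1.006546
F = C$425.18

C$425.18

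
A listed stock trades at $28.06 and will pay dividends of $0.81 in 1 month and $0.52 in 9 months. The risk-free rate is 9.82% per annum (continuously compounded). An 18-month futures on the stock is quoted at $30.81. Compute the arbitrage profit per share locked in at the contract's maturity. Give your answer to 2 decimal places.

PV(dividends) I = 0.81·e^(−0.0982·1/12) + 0.52·e^(−0.0982·9/12) = 1.2865
Fair futures F* = (S − I)·e^(rT) = (28.06 − 1.2865)·e^0.147300 = 26.7735 × 1.158702 = 31.0225
Market $30.81 < fair 31.0225: forward underpriced → reverse cash-and-carry (short the stock, invest proceeds at r, pay the dividends, go long the forward).
Profit at T = |F_mkt − F*| = |30.81 − 31.0225| = $0.21 per share

$0.21 per share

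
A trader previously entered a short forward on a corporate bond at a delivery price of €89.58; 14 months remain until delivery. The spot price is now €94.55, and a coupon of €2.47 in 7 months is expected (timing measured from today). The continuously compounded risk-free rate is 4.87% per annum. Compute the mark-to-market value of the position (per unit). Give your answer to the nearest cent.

PV(remaining coupons) I = 2.47·e^(−0.0487·7/12) = 2.4008
Current forward F = (S − I)·e^(rT) = (94.55 − 2.4008)·e^(0.0487·14/12) = 92.1492 × 1.058462 = 97.5364
Value (long) = (F − K)·e^(−rT) = (97.5364 − 89.58) × 0.944767 = 7.5169
Short position value = −(long value) = -€7.52

-€7.52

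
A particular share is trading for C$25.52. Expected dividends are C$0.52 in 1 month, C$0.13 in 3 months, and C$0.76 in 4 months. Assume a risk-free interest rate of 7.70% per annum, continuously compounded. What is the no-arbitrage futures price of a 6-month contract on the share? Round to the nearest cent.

C$25.08

PV(dividends) I = 0.52·e^(−0.0770·1/12) + 0.13·e^(−0.0770·3/12) + 0.76·e^(−0.0770·4/12)
I = 0.5167 + 0.1275 + 0.7407 = 1.3849
F = (S − I)·e^(rT) = (25.52 − 1.3849) · e^(0.0770·6/12)
= 24.1351 · e^0.038500 = 24.1351 × 1.039251 = C$25.08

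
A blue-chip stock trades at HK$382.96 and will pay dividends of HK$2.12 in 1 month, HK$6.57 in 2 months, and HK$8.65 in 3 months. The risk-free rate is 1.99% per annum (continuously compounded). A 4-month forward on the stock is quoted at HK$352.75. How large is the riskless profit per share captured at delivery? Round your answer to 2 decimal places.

PV(dividends) I = 2.12·e^(−0.0199·1/12) + 6.57·e^(−0.0199·2/12) + 8.65·e^(−0.0199·3/12) = 17.2718
Fair forward F* = (S − I)·e^(rT) = (382.96 − 17.2718)·e^0.006633 = 365.6882 × 1.006655 = 368.1219
Market HK$352.75 < fair 368.1219: forward underpriced → reverse cash-and-carry (short the stock, invest proceeds at r, pay the dividends, go long the forward).
Profit at T = |F_mkt − F*| = |352.75 − 368.1219| = HK$15.37 per share

HK$15.37 per share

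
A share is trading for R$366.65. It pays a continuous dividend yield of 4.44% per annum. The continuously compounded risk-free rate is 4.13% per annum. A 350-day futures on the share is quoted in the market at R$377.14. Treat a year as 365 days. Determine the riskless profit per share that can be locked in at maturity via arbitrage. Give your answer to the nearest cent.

Fair futures: F* = S·e^(carry·T), with carry = (r − q) = 0.0413 − 0.0444 = -0.0031
F* = 366.65 · e^(-0.0031 × 350/365) = 366.65 · e^-0.002973 = 366.65 × 0.997031 = R$365.5614
Market R$377.14 > fair R$365.5614: forward overpriced → cash-and-carry (buy spot, short the forward).
At maturity, profit = |F_mkt − F*| = |377.14 − 365.5614| = R$11.58 per share

R$11.58 per share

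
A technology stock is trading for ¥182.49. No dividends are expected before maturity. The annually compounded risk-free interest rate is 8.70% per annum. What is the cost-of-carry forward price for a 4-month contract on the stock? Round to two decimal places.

¥187.64

F = S · (1+r)^T
= 182.49 × 1.028197
F = ¥187.64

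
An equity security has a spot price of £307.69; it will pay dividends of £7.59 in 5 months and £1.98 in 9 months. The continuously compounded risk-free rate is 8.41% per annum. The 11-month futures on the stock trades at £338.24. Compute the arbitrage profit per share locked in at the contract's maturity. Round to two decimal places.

PV(dividends) I = 7.59·e^(−0.0841·5/12) + 1.98·e^(−0.0841·9/12) = 9.1876
Fair futures F* = (S − I)·e^(rT) = (307.69 − 9.1876)·e^0.077092 = 298.5024 × 1.080141 = 322.4247
Market £338.24 > fair 322.4247: forward overpriced → cash-and-carry (borrow at r, buy the stock and collect the dividends, short the forward).
Profit at T = |F_mkt − F*| = |338.24 − 322.4247| = £15.82 per share

£15.82 per share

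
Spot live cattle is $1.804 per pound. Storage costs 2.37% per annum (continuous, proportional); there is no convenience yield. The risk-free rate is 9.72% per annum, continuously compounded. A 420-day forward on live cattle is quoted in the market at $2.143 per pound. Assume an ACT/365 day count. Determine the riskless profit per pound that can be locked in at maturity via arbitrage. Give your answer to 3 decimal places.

Fair forward: F* = S·e^(carry·T), with carry = (r + u) = 0.0972 + 0.0237 = 0.1209
F* = 1.804 · e^(0.1209 × 420/365) = 1.804 · e^0.139118 = 1.804 × 1.149260 = $2.0733
Market $2.143 > fair $2.0733: forward overpriced → cash-and-carry (buy spot, short the forward).
At maturity, profit = |F_mkt − F*| = |2.143 − 2.0733| = $0.070 per pound

$0.070 per pound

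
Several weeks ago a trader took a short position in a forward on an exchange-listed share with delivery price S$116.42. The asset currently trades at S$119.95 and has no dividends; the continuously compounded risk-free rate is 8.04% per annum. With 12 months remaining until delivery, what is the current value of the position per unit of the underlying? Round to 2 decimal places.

Current fair forward for the remaining 12 months: F = S·e^(r·T), r = 0.0804
F = 119.95 · e^(0.0804 × 12/12) = 119.95 × 1.083720 = 129.9922
Value of long forward = (F − K)·e^(−rT) = (129.9922 − 116.42) · e^(−0.0804·12/12)
= 13.5722 × 0.922747 = 12.52
Short position value = −(long value) = -S$12.52

-S$12.52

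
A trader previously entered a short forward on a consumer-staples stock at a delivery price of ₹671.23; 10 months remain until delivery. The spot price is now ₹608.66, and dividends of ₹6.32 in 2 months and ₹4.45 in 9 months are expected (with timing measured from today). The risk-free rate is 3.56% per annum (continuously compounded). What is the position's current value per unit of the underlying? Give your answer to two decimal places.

PV(remaining dividends) I = 6.32·e^(−0.0356·2/12) + 4.45·e^(−0.0356·9/12) = 10.6154
Current forward F = (S − I)·e^(rT) = (608.66 − 10.6154)·e^(0.0356·10/12) = 598.0446 × 1.030111 = 616.0523
Value (long) = (F − K)·e^(−rT) = (616.0523 − 671.23) × 0.970769 = -53.5648
Short position value = −(long value) = ₹53.56

₹53.56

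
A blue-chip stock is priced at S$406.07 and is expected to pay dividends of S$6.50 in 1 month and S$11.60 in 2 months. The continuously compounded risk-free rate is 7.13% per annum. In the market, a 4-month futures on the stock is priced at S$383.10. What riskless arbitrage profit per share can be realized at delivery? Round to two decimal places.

PV(dividends) I = 6.50·e^(−0.0713·1/12) + 11.60·e^(−0.0713·2/12) = 17.9245
Fair futures F* = (S − I)·e^(rT) = (406.07 − 17.9245)·e^0.023767 = 388.1455 × 1.024052 = 397.4812
Market S$383.10 < fair 397.4812: forward underpriced → reverse cash-and-carry (short the stock, invest proceeds at r, pay the dividends, go long the forward).
Profit at T = |F_mkt − F*| = |383.10 − 397.4812| = S$14.38 per share

S$14.38 per share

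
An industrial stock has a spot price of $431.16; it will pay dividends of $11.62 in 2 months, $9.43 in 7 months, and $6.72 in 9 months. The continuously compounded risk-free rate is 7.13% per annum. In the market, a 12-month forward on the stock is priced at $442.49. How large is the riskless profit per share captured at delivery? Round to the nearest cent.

PV(dividends) I = 11.62·e^(−0.0713·2/12) + 9.43·e^(−0.0713·7/12) + 6.72·e^(−0.0713·9/12) = 26.8987
Fair forward F* = (S − I)·e^(rT) = (431.16 − 26.8987)·e^0.071300 = 404.2613 × 1.073903 = 434.1374
Market $442.49 > fair 434.1374: forward overpriced → cash-and-carry (borrow at r, buy the stock and collect the dividends, short the forward).
Profit at T = |F_mkt − F*| = |442.49 − 434.1374| = $8.35 per share

$8.35 per share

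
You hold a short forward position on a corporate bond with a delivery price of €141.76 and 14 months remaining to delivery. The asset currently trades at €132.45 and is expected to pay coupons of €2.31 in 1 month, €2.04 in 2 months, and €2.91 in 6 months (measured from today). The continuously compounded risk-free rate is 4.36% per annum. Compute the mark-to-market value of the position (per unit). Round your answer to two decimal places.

PV(remaining coupons) I = 2.31·e^(−0.0436·1/12) + 2.04·e^(−0.0436·2/12) + 2.91·e^(−0.0436·6/12) = 7.1741
Current forward F = (S − I)·e^(rT) = (132.45 − 7.1741)·e^(0.0436·14/12) = 125.2759 × 1.052183 = 131.8132
Value (long) = (F − K)·e^(−rT) = (131.8132 − 141.76) × 0.950405 = -9.4535
Short position value = −(long value) = €9.45

€9.45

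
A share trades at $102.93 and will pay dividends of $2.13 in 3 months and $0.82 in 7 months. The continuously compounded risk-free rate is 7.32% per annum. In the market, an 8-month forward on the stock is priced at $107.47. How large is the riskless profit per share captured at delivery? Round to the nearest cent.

PV(dividends) I = 2.13·e^(−0.0732·3/12) + 0.82·e^(−0.0732·7/12) = 2.8771
Fair forward F* = (S − I)·e^(rT) = (102.93 − 2.8771)·e^0.048800 = 100.0529 × 1.050010 = 105.0565
Market $107.47 > fair 105.0565: forward overpriced → cash-and-carry (borrow at r, buy the stock and collect the dividends, short the forward).
Profit at T = |F_mkt − F*| = |107.47 − 105.0565| = $2.41 per share

$2.41 per share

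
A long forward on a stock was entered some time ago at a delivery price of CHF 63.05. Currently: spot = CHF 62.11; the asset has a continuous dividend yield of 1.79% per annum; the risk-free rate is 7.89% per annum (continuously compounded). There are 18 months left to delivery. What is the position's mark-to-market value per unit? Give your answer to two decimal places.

Current fair forward for the remaining 18 months: F = S·e^((r − q)·T), (r − q) = 0.0789 − 0.0179 = 0.0610
F = 62.11 · e^(0.0610 × 18/12) = 62.11 × 1.095817 = 68.0612
Value of long forward = (F − K)·e^(−rT) = (68.0612 − 63.05) · e^(−0.0789·18/12)
= 5.0112 × 0.888385 = 4.45

CHF 4.45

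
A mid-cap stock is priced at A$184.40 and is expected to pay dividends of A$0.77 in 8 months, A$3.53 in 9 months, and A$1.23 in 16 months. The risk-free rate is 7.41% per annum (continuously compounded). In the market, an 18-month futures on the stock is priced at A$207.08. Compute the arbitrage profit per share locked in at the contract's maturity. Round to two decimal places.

PV(dividends) I = 0.77·e^(−0.0741·8/12) + 3.53·e^(−0.0741·9/12) + 1.23·e^(−0.0741·16/12) = 5.1863
Fair futures F* = (S − I)·e^(rT) = (184.40 − 5.1863)·e^0.111150 = 179.2137 × 1.117563 = 200.2826
Market A$207.08 > fair 200.2826: forward overpriced → cash-and-carry (borrow at r, buy the stock and collect the dividends, short the forward).
Profit at T = |F_mkt − F*| = |207.08 − 200.2826| = A$6.80 per share

A$6.80 per share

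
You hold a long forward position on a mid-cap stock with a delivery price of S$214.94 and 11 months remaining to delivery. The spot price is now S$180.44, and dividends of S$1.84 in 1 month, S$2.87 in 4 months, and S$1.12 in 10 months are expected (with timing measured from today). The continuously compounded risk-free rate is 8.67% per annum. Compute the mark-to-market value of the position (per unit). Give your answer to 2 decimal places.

PV(remaining dividends) I = 1.84·e^(−0.0867·1/12) + 2.87·e^(−0.0867·4/12) + 1.12·e^(−0.0867·10/12) = 5.6569
Current forward F = (S − I)·e^(rT) = (180.44 − 5.6569)·e^(0.0867·11/12) = 174.7831 × 1.082718 = 189.2408
Value (long) = (F − K)·e^(−rT) = (189.2408 − 214.94) × 0.923601 = -23.7358
Value = -S$23.74

-S$23.74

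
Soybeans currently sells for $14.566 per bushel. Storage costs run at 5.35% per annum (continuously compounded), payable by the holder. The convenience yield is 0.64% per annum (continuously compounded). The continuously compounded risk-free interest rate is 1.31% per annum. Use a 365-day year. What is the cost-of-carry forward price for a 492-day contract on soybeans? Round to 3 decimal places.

$15.797 per bushel

Net carry = r + u − y = 0.0131 + 0.0535 − 0.0064 = 0.0602
F = S·e^((r+u−y)T) = 14.566 · e^(0.0602 × 492/365) = 14.566 · e^0.081146
= 14.566 × 1.084529 = $15.797 per bushel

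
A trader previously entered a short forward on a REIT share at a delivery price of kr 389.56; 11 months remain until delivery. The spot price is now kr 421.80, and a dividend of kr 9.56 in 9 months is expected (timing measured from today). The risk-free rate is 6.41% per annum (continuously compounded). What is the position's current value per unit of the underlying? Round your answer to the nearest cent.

PV(remaining dividends) I = 9.56·e^(−0.0641·9/12) = 9.1113
Current forward F = (S − I)·e^(rT) = (421.80 − 9.1113)·e^(0.0641·11/12) = 412.6887 × 1.060519 = 437.6642
Value (long) = (F − K)·e^(−rT) = (437.6642 − 389.56) × 0.942935 = 45.3591
Short position value = −(long value) = -kr 45.36

-kr 45.36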